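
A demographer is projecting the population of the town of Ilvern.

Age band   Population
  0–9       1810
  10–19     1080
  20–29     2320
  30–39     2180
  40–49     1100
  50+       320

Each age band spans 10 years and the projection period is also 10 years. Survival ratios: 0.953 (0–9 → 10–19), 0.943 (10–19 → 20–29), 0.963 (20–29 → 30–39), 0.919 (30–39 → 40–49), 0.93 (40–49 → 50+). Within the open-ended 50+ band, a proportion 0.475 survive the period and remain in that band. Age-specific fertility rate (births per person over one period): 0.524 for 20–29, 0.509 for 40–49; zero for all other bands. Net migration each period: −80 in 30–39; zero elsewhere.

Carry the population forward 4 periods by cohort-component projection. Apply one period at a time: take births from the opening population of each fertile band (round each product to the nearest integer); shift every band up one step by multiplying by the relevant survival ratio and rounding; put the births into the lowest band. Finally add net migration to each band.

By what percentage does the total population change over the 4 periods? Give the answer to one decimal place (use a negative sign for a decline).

Call the groups 1 to 6, youngest first.
Period 1:
Births: 2320 × 0.524 = 1216 ; 1100 × 0.509 = 560 — total 1776
Group 2: 1810 × 0.953 = 1725
Group 3: 1080 × 0.943 = 1018
Group 4: 2320 × 0.963 = 2234
Group 5: 2180 × 0.919 = 2003
Group 6: 1100 × 0.93 + 320 × 0.475 = 1023 + 152 = 1175
Net migration: Group 4 − 80 → 2154
End of period: [1776, 1725, 1018, 2154, 2003, 1175]
Period 2:
Births: 1018 × 0.524 = 533 ; 2003 × 0.509 = 1020 — total 1553
Group 2: 1776 × 0.953 = 1693
Group 3: 1725 × 0.943 = 1627
Group 4: 1018 × 0.963 = 980
Group 5: 2154 × 0.919 = 1980
Group 6: 2003 × 0.93 + 1175 × 0.475 = 1863 + 558 = 2421
Net migration: Group 4 − 80 → 900
End of period: [1553, 1693, 1627, 900, 1980, 2421]
Period 3:
Births: 1627 × 0.524 = 853 ; 1980 × 0.509 = 1008 — total 1861
Group 2: 1553 × 0.953 = 1480
Group 3: 1693 × 0.943 = 1596
Group 4: 1627 × 0.963 = 1567
Group 5: 900 × 0.919 = 827
Group 6: 1980 × 0.93 + 2421 × 0.475 = 1841 + 1150 = 2991
Net migration: Group 4 − 80 → 1487
End of period: [1861, 1480, 1596, 1487, 827, 2991]
Period 4:
Births: 1596 × 0.524 = 836 ; 827 × 0.509 = 421 — total 1257
Group 2: 1861 × 0.953 = 1774
Group 3: 1480 × 0.943 = 1396
Group 4: 1596 × 0.963 = 1537
Group 5: 1487 × 0.919 = 1367
Group 6: 827 × 0.93 + 2991 × 0.475 = 769 + 1421 = 2190
Net migration: Group 4 − 80 → 1457
End of period: [1257, 1774, 1396, 1457, 1367, 2190]
Total: 8810 → 9441; change = 631; percentage change = 7.2%

7.2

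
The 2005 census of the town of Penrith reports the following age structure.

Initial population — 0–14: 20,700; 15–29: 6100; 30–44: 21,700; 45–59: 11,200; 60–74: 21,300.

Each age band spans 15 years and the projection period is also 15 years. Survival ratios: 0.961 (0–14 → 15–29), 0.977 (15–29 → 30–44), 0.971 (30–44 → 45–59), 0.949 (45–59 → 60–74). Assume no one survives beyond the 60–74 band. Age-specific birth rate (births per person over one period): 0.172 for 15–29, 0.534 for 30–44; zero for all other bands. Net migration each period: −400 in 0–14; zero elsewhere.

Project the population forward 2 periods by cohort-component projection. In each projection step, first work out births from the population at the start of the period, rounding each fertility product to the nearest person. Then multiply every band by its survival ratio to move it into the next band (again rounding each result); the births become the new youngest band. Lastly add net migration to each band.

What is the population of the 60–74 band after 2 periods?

Period 1.
Births: 6100 * 0.172 = 1049  |  21700 * 0.534 = 11588 — total 12637
15–29: 20700 * 0.961 = 19893
30–44: 6100 * 0.977 = 5960
45–59: 21700 * 0.971 = 21071
60–74: 11200 * 0.949 = 10629
Net migration: 0–14 − 400 → 12237
Population now: 0–14=12237, 15–29=19893, 30–44=5960, 45–59=21071, 60–74=10629
Period 2.
Births: 19893 * 0.172 = 3422  |  5960 * 0.534 = 3183 — total 6605
15–29: 12237 * 0.961 = 11760
30–44: 19893 * 0.977 = 19435
45–59: 5960 * 0.971 = 5787
60–74: 21071 * 0.949 = 19996
Net migration: 0–14 − 400 → 6205
Population now: 0–14=6205, 15–29=11760, 30–44=19435, 45–59=5787, 60–74=19996

19996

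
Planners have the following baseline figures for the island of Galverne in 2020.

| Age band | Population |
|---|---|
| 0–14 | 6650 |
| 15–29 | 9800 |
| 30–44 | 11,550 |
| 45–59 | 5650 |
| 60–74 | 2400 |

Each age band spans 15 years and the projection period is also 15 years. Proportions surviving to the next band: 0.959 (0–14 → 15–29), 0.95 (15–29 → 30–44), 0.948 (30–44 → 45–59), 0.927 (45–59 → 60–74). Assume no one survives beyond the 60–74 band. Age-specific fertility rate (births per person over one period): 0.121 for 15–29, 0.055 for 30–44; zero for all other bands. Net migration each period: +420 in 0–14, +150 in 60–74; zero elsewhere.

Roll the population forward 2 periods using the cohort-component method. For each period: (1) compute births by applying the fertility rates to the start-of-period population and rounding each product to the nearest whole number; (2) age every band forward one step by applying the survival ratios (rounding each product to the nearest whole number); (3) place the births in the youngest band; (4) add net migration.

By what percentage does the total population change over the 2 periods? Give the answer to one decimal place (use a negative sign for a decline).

-19.5

Numbering the bands 1..5 from youngest to oldest:
Period 1.
Births: 9800 × 0.121 = 1186 ; 11550 × 0.055 = 635 ⇒ total 1821
Band 2: 6650 × 0.959 = 6377
Band 3: 9800 × 0.95 = 9310
Band 4: 11550 × 0.948 = 10949
Band 5: 5650 × 0.927 = 5238
Net migration: Band 1 + 420 → 2241; Band 5 + 150 → 5388
Giving 2241 / 6377 / 9310 / 10949 / 5388.
Period 2.
Births: 6377 × 0.121 = 772 ; 9310 × 0.055 = 512 ⇒ total 1284
Band 2: 2241 × 0.959 = 2149
Band 3: 6377 × 0.95 = 6058
Band 4: 9310 × 0.948 = 8826
Band 5: 10949 × 0.927 = 10150
Net migration: Band 1 + 420 → 1704; Band 5 + 150 → 10300
Giving 1704 / 2149 / 6058 / 8826 / 10300.
Total: 36050 → 29037; change = -7013; percentage change = -19.5%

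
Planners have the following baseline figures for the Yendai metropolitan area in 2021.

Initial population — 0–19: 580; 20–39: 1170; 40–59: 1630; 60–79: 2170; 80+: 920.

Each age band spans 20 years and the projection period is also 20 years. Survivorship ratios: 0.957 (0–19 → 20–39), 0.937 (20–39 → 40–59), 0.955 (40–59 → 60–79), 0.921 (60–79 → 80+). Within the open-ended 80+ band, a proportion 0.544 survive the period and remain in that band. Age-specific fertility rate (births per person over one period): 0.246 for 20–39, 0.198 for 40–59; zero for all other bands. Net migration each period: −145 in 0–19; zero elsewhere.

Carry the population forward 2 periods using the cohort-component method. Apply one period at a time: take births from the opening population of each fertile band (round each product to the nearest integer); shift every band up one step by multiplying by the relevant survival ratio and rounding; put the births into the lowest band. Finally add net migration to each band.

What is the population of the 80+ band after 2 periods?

2793

Call the groups 1 to 5, youngest first.
[period 1]
Births: 1170 * 0.246 = 288  |  1630 * 0.198 = 323 → 611
Group 2: 580 * 0.957 = 555
Group 3: 1170 * 0.937 = 1096
Group 4: 1630 * 0.955 = 1557
Group 5: 2170 * 0.921 + 920 * 0.544 = 1999 + 500 = 2499
Net migration: Group 1 − 145 → 466
→ [466, 555, 1096, 1557, 2499]
[period 2]
Births: 555 * 0.246 = 137  |  1096 * 0.198 = 217 → 354
Group 2: 466 * 0.957 = 446
Group 3: 555 * 0.937 = 520
Group 4: 1096 * 0.955 = 1047
Group 5: 1557 * 0.921 + 2499 * 0.544 = 1434 + 1359 = 2793
Net migration: Group 1 − 145 → 209
→ [209, 446, 520, 1047, 2793]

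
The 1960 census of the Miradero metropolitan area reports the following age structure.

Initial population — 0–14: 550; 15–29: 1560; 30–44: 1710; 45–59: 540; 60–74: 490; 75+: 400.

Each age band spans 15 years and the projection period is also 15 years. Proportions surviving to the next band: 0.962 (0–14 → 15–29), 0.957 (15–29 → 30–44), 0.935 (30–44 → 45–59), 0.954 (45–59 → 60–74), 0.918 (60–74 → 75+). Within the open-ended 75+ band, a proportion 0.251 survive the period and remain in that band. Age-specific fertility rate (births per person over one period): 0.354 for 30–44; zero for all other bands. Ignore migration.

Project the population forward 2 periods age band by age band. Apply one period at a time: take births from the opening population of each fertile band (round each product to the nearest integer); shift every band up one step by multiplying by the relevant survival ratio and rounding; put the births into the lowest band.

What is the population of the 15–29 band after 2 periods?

582

Period 1.
Births: 1710 × 0.354 = 605
15–29: 550 × 0.962 = 529
30–44: 1560 × 0.957 = 1493
45–59: 1710 × 0.935 = 1599
60–74: 540 × 0.954 = 515
75+: 490 × 0.918 + 400 × 0.251 = 450 + 100 = 550
End of period: [605, 529, 1493, 1599, 515, 550]
Period 2.
Births: 1493 × 0.354 = 529
15–29: 605 × 0.962 = 582
30–44: 529 × 0.957 = 506
45–59: 1493 × 0.935 = 1396
60–74: 1599 × 0.954 = 1525
75+: 515 × 0.918 + 550 × 0.251 = 473 + 138 = 611
End of period: [529, 582, 506, 1396, 1525, 611]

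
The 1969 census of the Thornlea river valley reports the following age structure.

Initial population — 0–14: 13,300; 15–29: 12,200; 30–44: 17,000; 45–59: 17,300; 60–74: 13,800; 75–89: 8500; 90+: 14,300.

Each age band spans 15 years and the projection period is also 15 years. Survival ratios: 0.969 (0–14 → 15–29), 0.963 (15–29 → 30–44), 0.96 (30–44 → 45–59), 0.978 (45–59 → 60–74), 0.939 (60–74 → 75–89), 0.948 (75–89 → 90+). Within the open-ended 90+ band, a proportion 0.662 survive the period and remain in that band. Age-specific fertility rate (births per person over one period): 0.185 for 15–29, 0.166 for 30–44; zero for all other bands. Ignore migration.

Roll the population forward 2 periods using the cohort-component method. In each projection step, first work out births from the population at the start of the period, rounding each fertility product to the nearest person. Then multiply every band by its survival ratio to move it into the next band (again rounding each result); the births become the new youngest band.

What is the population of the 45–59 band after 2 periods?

Call the bands 1 to 7, youngest first.
Period 1.
Births: 12200 × 0.185 = 2257, 17000 × 0.166 = 2822 → 5079
Band 2: 13300 × 0.969 = 12888
Band 3: 12200 × 0.963 = 11749
Band 4: 17000 × 0.96 = 16320
Band 5: 17300 × 0.978 = 16919
Band 6: 13800 × 0.939 = 12958
Band 7: 8500 × 0.948 + 14300 × 0.662 = 8058 + 9467 = 17525
End of period: [5079, 12888, 11749, 16320, 16919, 12958, 17525]
Period 2.
Births: 12888 × 0.185 = 2384, 11749 × 0.166 = 1950 → 4334
Band 2: 5079 × 0.969 = 4922
Band 3: 12888 × 0.963 = 12411
Band 4: 11749 × 0.96 = 11279
Band 5: 16320 × 0.978 = 15961
Band 6: 16919 × 0.939 = 15887
Band 7: 12958 × 0.948 + 17525 × 0.662 = 12284 + 11602 = 23886
End of period: [4334, 4922, 12411, 11279, 15961, 15887, 23886]

11279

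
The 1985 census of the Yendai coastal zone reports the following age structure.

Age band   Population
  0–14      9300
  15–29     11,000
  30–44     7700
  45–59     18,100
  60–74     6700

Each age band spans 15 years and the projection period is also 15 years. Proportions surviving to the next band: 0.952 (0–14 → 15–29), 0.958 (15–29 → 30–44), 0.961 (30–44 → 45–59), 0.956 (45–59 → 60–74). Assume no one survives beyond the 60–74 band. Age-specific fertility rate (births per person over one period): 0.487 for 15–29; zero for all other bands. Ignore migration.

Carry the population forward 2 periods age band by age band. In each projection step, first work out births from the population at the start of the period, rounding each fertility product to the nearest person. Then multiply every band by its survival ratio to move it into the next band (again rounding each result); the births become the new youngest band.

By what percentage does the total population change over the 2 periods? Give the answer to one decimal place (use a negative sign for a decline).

[period 1]
Births: 11000 × 0.487 = 5357
15–29: 9300 × 0.952 = 8854
30–44: 11000 × 0.958 = 10538
45–59: 7700 × 0.961 = 7400
60–74: 18100 × 0.956 = 17304
→ [5357, 8854, 10538, 7400, 17304]
[period 2]
Births: 8854 × 0.487 = 4312
15–29: 5357 × 0.952 = 5100
30–44: 8854 × 0.958 = 8482
45–59: 10538 × 0.961 = 10127
60–74: 7400 × 0.956 = 7074
→ [4312, 5100, 8482, 10127, 7074]
Total: 52800 → 35095; change = -17705; percentage change = -33.5%

-33.5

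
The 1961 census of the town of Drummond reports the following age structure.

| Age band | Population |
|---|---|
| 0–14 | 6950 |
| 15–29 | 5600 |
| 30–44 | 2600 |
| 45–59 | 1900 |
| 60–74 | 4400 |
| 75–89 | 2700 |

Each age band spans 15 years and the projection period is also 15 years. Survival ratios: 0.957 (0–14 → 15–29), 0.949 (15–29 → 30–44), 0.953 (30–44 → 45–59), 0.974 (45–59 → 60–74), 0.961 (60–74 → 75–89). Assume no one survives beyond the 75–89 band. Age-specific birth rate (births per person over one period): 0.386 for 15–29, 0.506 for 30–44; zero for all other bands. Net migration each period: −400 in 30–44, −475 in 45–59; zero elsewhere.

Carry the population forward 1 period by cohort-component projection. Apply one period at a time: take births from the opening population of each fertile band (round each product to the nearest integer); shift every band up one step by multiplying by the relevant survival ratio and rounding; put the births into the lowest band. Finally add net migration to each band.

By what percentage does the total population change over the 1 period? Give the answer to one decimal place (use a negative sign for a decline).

— Period 1 —
Births: 5600 × 0.386 = 2162  |  2600 × 0.506 = 1316 ⇒ total 3478
15–29: 6950 × 0.957 = 6651
30–44: 5600 × 0.949 = 5314
45–59: 2600 × 0.953 = 2478
60–74: 1900 × 0.974 = 1851
75–89: 4400 × 0.961 = 4228
Net migration: 30–44 − 400 → 4914; 45–59 − 475 → 2003
→ [3478, 6651, 4914, 2003, 1851, 4228]
Total: 24150 → 23125; change = -1025; percentage change = -4.2%

-4.2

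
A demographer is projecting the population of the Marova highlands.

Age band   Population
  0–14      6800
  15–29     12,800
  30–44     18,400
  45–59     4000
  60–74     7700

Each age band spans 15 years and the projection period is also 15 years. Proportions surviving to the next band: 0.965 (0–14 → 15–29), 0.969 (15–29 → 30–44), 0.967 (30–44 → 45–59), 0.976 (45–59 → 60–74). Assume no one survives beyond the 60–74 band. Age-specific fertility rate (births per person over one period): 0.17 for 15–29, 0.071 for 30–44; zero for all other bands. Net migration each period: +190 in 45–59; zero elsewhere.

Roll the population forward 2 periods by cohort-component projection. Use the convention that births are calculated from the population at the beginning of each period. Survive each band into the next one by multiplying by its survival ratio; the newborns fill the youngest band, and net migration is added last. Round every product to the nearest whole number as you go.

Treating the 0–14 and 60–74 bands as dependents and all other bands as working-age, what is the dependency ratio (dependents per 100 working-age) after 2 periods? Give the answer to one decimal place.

Let band 1 be 0–14 through band 5 = 60–74.
Period 1.
Births: 12800 × 0.17 = 2176 ; 18400 × 0.071 = 1306 → total 3482
Band 2: 6800 × 0.965 = 6562
Band 3: 12800 × 0.969 = 12403
Band 4: 18400 × 0.967 = 17793
Band 5: 4000 × 0.976 = 3904
Net migration: Band 4 + 190 → 17983
→ [3482, 6562, 12403, 17983, 3904]
Period 2.
Births: 6562 × 0.17 = 1116 ; 12403 × 0.071 = 881 → total 1997
Band 2: 3482 × 0.965 = 3360
Band 3: 6562 × 0.969 = 6359
Band 4: 12403 × 0.967 = 11994
Band 5: 17983 × 0.976 = 17551
Net migration: Band 4 + 190 → 12184
→ [1997, 3360, 6359, 12184, 17551]
Dependents (band 0–14 + band 60–74) = 1997 + 17551 = 19548; working-age = 21903; ratio = 19548/21903 × 100 = 89.2

89.2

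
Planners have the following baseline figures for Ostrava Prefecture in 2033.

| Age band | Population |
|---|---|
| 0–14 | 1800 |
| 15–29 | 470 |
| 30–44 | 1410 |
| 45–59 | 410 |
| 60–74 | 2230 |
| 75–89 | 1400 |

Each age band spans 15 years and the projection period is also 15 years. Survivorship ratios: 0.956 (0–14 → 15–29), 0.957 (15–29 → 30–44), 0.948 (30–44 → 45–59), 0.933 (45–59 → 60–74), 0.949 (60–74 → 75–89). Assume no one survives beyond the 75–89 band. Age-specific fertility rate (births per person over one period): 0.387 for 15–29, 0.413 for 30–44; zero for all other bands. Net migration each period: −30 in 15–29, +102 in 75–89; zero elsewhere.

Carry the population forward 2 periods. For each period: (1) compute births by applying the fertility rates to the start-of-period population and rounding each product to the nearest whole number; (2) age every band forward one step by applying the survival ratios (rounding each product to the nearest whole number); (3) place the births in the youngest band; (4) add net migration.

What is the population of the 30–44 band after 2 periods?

Numbering the groups 1..6 from youngest to oldest:
— Period 1 —
Births: 470 * 0.387 = 182 ; 1410 * 0.413 = 582 → total 764
Group 2: 1800 * 0.956 = 1721
Group 3: 470 * 0.957 = 450
Group 4: 1410 * 0.948 = 1337
Group 5: 410 * 0.933 = 383
Group 6: 2230 * 0.949 = 2116
Net migration: Group 2 − 30 → 1691; Group 6 + 102 → 2218
Giving 764 / 1691 / 450 / 1337 / 383 / 2218.
— Period 2 —
Births: 1691 * 0.387 = 654 ; 450 * 0.413 = 186 → total 840
Group 2: 764 * 0.956 = 730
Group 3: 1691 * 0.957 = 1618
Group 4: 450 * 0.948 = 427
Group 5: 1337 * 0.933 = 1247
Group 6: 383 * 0.949 = 363
Net migration: Group 2 − 30 → 700; Group 6 + 102 → 465
Giving 840 / 700 / 1618 / 427 / 1247 / 465.

1618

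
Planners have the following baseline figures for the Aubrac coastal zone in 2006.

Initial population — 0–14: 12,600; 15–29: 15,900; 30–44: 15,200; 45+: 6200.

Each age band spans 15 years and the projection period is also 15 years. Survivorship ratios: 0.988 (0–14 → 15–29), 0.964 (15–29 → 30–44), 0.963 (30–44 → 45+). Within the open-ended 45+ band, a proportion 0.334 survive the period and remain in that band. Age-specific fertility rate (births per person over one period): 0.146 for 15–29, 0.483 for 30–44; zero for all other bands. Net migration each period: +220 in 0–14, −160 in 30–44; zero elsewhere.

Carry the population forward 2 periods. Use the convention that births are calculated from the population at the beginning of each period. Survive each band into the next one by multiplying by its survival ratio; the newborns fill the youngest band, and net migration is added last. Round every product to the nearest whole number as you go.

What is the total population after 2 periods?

(Groups numbered youngest = 1 to oldest = 4.)
Period 1:
Births: 15900 × 0.146 = 2321, 15200 × 0.483 = 7342 ⇒ total 9663
Group 2: 12600 × 0.988 = 12449
Group 3: 15900 × 0.964 = 15328
Group 4: 15200 × 0.963 + 6200 × 0.334 = 14638 + 2071 = 16709
Net migration: Group 1 + 220 → 9883; Group 3 − 160 → 15168
Population now: 0–14=9883, 15–29=12449, 30–44=15168, 45+=16709
Period 2:
Births: 12449 × 0.146 = 1818, 15168 × 0.483 = 7326 ⇒ total 9144
Group 2: 9883 × 0.988 = 9764
Group 3: 12449 × 0.964 = 12001
Group 4: 15168 × 0.963 + 16709 × 0.334 = 14607 + 5581 = 20188
Net migration: Group 1 + 220 → 9364; Group 3 − 160 → 11841
Population now: 0–14=9364, 15–29=9764, 30–44=11841, 45+=20188
Total after period 2: 9364 + 9764 + 11841 + 20188 = 51157

51157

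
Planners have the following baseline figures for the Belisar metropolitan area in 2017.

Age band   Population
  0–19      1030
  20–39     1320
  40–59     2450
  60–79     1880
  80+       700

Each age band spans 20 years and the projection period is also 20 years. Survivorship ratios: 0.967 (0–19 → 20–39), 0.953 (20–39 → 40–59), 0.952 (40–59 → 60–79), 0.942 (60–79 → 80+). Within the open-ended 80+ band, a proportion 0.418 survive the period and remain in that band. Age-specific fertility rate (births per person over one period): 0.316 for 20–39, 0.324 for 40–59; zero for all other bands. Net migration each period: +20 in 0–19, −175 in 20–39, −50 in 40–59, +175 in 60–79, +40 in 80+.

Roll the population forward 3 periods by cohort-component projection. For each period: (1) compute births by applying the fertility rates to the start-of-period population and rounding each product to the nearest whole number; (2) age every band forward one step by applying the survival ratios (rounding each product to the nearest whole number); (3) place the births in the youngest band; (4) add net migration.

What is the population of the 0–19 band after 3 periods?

Call the groups 1 to 5, youngest first.
[period 1]
Births: 1320 * 0.316 = 417 ; 2450 * 0.324 = 794 — total 1211
Group 2: 1030 * 0.967 = 996
Group 3: 1320 * 0.953 = 1258
Group 4: 2450 * 0.952 = 2332
Group 5: 1880 * 0.942 + 700 * 0.418 = 1771 + 293 = 2064
Net migration: Group 1 + 20 → 1231; Group 2 − 175 → 821; Group 3 − 50 → 1208; Group 4 + 175 → 2507; Group 5 + 40 → 2104
→ [1231, 821, 1208, 2507, 2104]
[period 2]
Births: 821 * 0.316 = 259 ; 1208 * 0.324 = 391 — total 650
Group 2: 1231 * 0.967 = 1190
Group 3: 821 * 0.953 = 782
Group 4: 1208 * 0.952 = 1150
Group 5: 2507 * 0.942 + 2104 * 0.418 = 2362 + 879 = 3241
Net migration: Group 1 + 20 → 670; Group 2 − 175 → 1015; Group 3 − 50 → 732; Group 4 + 175 → 1325; Group 5 + 40 → 3281
→ [670, 1015, 732, 1325, 3281]
[period 3]
Births: 1015 * 0.316 = 321 ; 732 * 0.324 = 237 — total 558
Group 2: 670 * 0.967 = 648
Group 3: 1015 * 0.953 = 967
Group 4: 732 * 0.952 = 697
Group 5: 1325 * 0.942 + 3281 * 0.418 = 1248 + 1371 = 2619
Net migration: Group 1 + 20 → 578; Group 2 − 175 → 473; Group 3 − 50 → 917; Group 4 + 175 → 872; Group 5 + 40 → 2659
→ [578, 473, 917, 872, 2659]

578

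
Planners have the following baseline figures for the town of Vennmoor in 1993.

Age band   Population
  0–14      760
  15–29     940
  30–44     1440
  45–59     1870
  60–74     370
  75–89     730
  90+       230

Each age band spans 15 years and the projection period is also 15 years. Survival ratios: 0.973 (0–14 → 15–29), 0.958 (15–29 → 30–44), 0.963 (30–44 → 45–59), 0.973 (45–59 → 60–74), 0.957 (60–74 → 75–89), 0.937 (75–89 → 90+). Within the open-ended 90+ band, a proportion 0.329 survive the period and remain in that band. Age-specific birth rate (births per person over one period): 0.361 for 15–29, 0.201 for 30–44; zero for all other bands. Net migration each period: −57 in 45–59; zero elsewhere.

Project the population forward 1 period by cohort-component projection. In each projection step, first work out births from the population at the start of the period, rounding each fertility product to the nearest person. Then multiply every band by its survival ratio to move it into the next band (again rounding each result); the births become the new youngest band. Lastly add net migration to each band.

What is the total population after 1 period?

6532

After projecting period 1:
Births: 940 × 0.361 = 339  |  1440 × 0.201 = 289 ⇒ total 628
15–29: 760 × 0.973 = 739
30–44: 940 × 0.958 = 901
45–59: 1440 × 0.963 = 1387
60–74: 1870 × 0.973 = 1820
75–89: 370 × 0.957 = 354
90+: 730 × 0.937 + 230 × 0.329 = 684 + 76 = 760
Net migration: 45–59 − 57 → 1330
→ [628, 739, 901, 1330, 1820, 354, 760]
Total after period 1: 628 + 739 + 901 + 1330 + 1820 + 354 + 760 = 6532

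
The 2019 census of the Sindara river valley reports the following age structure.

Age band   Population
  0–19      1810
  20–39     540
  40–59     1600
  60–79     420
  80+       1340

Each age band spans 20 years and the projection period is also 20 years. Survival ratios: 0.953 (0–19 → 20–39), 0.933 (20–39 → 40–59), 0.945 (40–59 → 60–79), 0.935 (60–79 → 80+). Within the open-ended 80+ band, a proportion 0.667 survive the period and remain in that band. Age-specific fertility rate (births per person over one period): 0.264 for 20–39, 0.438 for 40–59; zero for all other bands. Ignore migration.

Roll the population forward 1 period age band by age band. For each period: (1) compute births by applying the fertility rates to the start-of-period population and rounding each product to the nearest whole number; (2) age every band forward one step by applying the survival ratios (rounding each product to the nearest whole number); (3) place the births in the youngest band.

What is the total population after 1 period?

Period 1:
Births: 540 × 0.264 = 143, 1600 × 0.438 = 701 ⇒ total 844
20–39: 1810 × 0.953 = 1725
40–59: 540 × 0.933 = 504
60–79: 1600 × 0.945 = 1512
80+: 420 × 0.935 + 1340 × 0.667 = 393 + 894 = 1287
Population now: 0–19=844, 20–39=1725, 40–59=504, 60–79=1512, 80+=1287
Total after period 1: 844 + 1725 + 504 + 1512 + 1287 = 5872

5872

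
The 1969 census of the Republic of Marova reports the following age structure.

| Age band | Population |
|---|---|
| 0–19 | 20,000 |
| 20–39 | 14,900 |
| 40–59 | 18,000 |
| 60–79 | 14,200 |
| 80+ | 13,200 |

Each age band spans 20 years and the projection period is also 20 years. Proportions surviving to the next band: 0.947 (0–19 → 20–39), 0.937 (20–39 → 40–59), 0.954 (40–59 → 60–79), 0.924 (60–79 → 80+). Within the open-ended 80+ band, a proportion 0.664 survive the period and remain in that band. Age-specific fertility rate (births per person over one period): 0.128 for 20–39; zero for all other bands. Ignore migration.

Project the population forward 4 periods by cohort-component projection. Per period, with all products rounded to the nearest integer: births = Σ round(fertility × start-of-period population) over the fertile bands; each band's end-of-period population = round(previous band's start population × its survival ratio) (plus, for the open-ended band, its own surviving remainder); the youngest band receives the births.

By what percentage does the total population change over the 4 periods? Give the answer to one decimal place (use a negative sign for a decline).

Let band 1 be 0–19 through band 5 = 80+.
Period 1.
Births: 14900 × 0.128 = 1907
Band 2: 20000 × 0.947 = 18940
Band 3: 14900 × 0.937 = 13961
Band 4: 18000 × 0.954 = 17172
Band 5: 14200 × 0.924 + 13200 × 0.664 = 13121 + 8765 = 21886
→ [1907, 18940, 13961, 17172, 21886]
Period 2.
Births: 18940 × 0.128 = 2424
Band 2: 1907 × 0.947 = 1806
Band 3: 18940 × 0.937 = 17747
Band 4: 13961 × 0.954 = 13319
Band 5: 17172 × 0.924 + 21886 × 0.664 = 15867 + 14532 = 30399
→ [2424, 1806, 17747, 13319, 30399]
Period 3.
Births: 1806 × 0.128 = 231
Band 2: 2424 × 0.947 = 2296
Band 3: 1806 × 0.937 = 1692
Band 4: 17747 × 0.954 = 16931
Band 5: 13319 × 0.924 + 30399 × 0.664 = 12307 + 20185 = 32492
→ [231, 2296, 1692, 16931, 32492]
Period 4.
Births: 2296 × 0.128 = 294
Band 2: 231 × 0.947 = 219
Band 3: 2296 × 0.937 = 2151
Band 4: 1692 × 0.954 = 1614
Band 5: 16931 × 0.924 + 32492 × 0.664 = 15644 + 21575 = 37219
→ [294, 219, 2151, 1614, 37219]
Total: 80300 → 41497; change = -38803; percentage change = -48.3%

-48.3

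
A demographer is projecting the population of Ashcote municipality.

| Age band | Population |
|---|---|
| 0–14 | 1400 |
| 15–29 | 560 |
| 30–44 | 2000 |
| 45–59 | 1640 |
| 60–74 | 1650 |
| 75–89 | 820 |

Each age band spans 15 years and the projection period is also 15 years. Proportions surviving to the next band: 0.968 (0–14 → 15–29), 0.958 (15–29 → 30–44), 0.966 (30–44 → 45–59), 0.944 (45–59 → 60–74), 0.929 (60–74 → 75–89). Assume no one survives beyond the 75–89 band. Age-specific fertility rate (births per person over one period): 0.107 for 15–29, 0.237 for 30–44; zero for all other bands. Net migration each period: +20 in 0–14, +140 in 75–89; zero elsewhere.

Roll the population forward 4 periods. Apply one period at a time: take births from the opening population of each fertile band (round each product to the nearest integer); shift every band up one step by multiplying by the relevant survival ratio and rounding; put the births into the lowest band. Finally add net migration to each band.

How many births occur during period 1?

Let group 1 be 0–14 through group 6 = 75–89.
After projecting period 1:
Births: 560 × 0.107 = 60 ; 2000 × 0.237 = 474 ⇒ total 534
Group 2: 1400 × 0.968 = 1355
Group 3: 560 × 0.958 = 536
Group 4: 2000 × 0.966 = 1932
Group 5: 1640 × 0.944 = 1548
Group 6: 1650 × 0.929 = 1533
Net migration: Group 1 + 20 → 554; Group 6 + 140 → 1673
End of period: [554, 1355, 536, 1932, 1548, 1673]

534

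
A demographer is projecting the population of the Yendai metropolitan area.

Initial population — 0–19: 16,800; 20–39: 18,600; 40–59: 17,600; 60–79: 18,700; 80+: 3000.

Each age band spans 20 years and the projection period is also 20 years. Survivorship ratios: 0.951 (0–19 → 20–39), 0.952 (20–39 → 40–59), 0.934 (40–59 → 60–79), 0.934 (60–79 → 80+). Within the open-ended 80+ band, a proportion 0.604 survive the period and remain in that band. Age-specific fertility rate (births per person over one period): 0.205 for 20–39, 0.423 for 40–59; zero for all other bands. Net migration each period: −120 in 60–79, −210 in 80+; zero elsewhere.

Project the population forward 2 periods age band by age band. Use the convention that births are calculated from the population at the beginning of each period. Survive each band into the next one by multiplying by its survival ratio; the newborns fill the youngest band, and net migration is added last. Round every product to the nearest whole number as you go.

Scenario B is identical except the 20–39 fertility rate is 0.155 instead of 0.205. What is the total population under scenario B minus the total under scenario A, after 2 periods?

[period 1]
Births: 18600 × 0.205 = 3813, 17600 × 0.423 = 7445 → total 11258
20–39: 16800 × 0.951 = 15977
40–59: 18600 × 0.952 = 17707
60–79: 17600 × 0.934 = 16438
80+: 18700 × 0.934 + 3000 × 0.604 = 17466 + 1812 = 19278
Net migration: 60–79 − 120 → 16318; 80+ − 210 → 19068
→ [11258, 15977, 17707, 16318, 19068]
[period 2]
Births: 15977 × 0.205 = 3275, 17707 × 0.423 = 7490 → total 10765
20–39: 11258 × 0.951 = 10706
40–59: 15977 × 0.952 = 15210
60–79: 17707 × 0.934 = 16538
80+: 16318 × 0.934 + 19068 × 0.604 = 15241 + 11517 = 26758
Net migration: 60–79 − 120 → 16418; 80+ − 210 → 26548
→ [10765, 10706, 15210, 16418, 26548]
Scenario A total after 2 periods: 79647
Scenario B projection —
[period 1]
Births: 18600 × 0.155 = 2883, 17600 × 0.423 = 7445 → total 10328
20–39: 16800 × 0.951 = 15977
40–59: 18600 × 0.952 = 17707
60–79: 17600 × 0.934 = 16438
80+: 18700 × 0.934 + 3000 × 0.604 = 17466 + 1812 = 19278
Net migration: 60–79 − 120 → 16318; 80+ − 210 → 19068
→ [10328, 15977, 17707, 16318, 19068]
[period 2]
Births: 15977 × 0.155 = 2476, 17707 × 0.423 = 7490 → total 9966
20–39: 10328 × 0.951 = 9822
40–59: 15977 × 0.952 = 15210
60–79: 17707 × 0.934 = 16538
80+: 16318 × 0.934 + 19068 × 0.604 = 15241 + 11517 = 26758
Net migration: 60–79 − 120 → 16418; 80+ − 210 → 26548
→ [9966, 9822, 15210, 16418, 26548]
Scenario B total after 2 periods: 77964
Difference B − A = 77964 − 79647 = -1683

-1683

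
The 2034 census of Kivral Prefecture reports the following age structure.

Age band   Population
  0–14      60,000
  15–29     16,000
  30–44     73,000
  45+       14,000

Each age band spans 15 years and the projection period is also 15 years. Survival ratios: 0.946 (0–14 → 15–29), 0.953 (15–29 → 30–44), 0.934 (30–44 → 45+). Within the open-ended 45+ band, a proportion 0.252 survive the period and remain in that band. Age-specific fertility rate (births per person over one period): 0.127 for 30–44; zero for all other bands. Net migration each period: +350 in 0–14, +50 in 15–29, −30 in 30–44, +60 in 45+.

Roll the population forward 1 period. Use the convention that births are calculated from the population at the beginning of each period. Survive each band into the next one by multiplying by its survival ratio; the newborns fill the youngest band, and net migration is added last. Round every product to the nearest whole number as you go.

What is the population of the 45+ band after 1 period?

71770

(Bands numbered youngest = 1 to oldest = 4.)
Period 1:
Births: 73000 × 0.127 = 9271
Band 2: 60000 × 0.946 = 56760
Band 3: 16000 × 0.953 = 15248
Band 4: 73000 × 0.934 + 14000 × 0.252 = 68182 + 3528 = 71710
Net migration: Band 1 + 350 → 9621; Band 2 + 50 → 56810; Band 3 − 30 → 15218; Band 4 + 60 → 71770
→ [9621, 56810, 15218, 71770]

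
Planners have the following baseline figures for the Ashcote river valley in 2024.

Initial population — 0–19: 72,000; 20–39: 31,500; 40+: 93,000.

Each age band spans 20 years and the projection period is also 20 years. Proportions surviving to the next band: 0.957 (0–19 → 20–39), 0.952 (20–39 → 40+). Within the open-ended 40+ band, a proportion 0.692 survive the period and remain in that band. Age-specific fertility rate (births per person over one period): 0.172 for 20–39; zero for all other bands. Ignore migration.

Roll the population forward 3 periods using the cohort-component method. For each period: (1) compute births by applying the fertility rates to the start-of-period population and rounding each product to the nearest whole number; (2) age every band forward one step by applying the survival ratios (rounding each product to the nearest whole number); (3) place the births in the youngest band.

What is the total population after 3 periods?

After projecting period 1:
Births: 31500 × 0.172 = 5418
20–39: 72000 × 0.957 = 68904
40+: 31500 × 0.952 + 93000 × 0.692 = 29988 + 64356 = 94344
→ [5418, 68904, 94344]
After projecting period 2:
Births: 68904 × 0.172 = 11851
20–39: 5418 × 0.957 = 5185
40+: 68904 × 0.952 + 94344 × 0.692 = 65597 + 65286 = 130883
→ [11851, 5185, 130883]
After projecting period 3:
Births: 5185 × 0.172 = 892
20–39: 11851 × 0.957 = 11341
40+: 5185 × 0.952 + 130883 × 0.692 = 4936 + 90571 = 95507
→ [892, 11341, 95507]
Total after period 3: 892 + 11341 + 95507 = 107740

107740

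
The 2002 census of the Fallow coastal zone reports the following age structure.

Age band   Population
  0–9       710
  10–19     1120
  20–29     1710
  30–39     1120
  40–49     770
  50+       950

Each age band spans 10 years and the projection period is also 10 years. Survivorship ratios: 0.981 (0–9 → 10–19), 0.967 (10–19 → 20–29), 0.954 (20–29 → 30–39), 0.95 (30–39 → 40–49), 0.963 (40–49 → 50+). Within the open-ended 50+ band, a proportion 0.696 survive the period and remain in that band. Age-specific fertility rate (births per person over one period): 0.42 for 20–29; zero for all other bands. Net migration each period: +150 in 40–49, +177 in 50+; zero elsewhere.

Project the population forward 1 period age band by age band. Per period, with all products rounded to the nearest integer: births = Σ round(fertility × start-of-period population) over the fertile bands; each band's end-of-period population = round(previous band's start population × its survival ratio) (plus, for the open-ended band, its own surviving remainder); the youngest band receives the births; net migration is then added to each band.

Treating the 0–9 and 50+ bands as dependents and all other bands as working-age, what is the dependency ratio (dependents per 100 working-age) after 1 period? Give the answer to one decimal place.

[period 1]
Births: 1710 × 0.42 = 718
10–19: 710 × 0.981 = 697
20–29: 1120 × 0.967 = 1083
30–39: 1710 × 0.954 = 1631
40–49: 1120 × 0.95 = 1064
50+: 770 × 0.963 + 950 × 0.696 = 742 + 661 = 1403
Net migration: 40–49 + 150 → 1214; 50+ + 177 → 1580
Population now: 0–9=718, 10–19=697, 20–29=1083, 30–39=1631, 40–49=1214, 50+=1580
Dependents (band 0–9 + band 50+) = 718 + 1580 = 2298; working-age = 4625; ratio = 2298/4625 × 100 = 49.7

49.7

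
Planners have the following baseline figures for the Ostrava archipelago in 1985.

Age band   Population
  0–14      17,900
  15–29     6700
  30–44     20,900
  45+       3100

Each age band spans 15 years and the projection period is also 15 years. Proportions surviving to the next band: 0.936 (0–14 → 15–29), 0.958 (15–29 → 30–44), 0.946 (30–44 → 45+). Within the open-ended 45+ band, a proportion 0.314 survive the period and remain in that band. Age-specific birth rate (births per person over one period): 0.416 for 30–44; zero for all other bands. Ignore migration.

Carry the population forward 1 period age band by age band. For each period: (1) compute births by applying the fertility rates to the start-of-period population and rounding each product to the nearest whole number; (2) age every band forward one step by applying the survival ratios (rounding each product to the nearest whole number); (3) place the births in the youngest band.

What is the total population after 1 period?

52611

(Groups numbered youngest = 1 to oldest = 4.)
[period 1]
Births: 20900 × 0.416 = 8694
Group 2: 17900 × 0.936 = 16754
Group 3: 6700 × 0.958 = 6419
Group 4: 20900 × 0.946 + 3100 × 0.314 = 19771 + 973 = 20744
→ [8694, 16754, 6419, 20744]
Total after period 1: 8694 + 16754 + 6419 + 20744 = 52611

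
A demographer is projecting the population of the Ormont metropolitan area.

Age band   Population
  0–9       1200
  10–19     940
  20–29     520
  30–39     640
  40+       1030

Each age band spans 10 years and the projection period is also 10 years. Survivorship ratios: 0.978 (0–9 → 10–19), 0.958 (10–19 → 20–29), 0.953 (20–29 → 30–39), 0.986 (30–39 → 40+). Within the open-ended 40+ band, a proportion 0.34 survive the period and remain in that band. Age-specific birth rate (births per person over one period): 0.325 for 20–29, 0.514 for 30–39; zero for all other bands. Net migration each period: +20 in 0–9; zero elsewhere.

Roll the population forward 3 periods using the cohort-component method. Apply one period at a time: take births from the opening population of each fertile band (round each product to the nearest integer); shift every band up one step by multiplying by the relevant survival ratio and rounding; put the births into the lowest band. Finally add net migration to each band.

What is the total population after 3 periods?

4069

Period 1:
Births: 520 × 0.325 = 169 ; 640 × 0.514 = 329 → total 498
10–19: 1200 × 0.978 = 1174
20–29: 940 × 0.958 = 901
30–39: 520 × 0.953 = 496
40+: 640 × 0.986 + 1030 × 0.34 = 631 + 350 = 981
Net migration: 0–9 + 20 → 518
Giving 518 / 1174 / 901 / 496 / 981.
Period 2:
Births: 901 × 0.325 = 293 ; 496 × 0.514 = 255 → total 548
10–19: 518 × 0.978 = 507
20–29: 1174 × 0.958 = 1125
30–39: 901 × 0.953 = 859
40+: 496 × 0.986 + 981 × 0.34 = 489 + 334 = 823
Net migration: 0–9 + 20 → 568
Giving 568 / 507 / 1125 / 859 / 823.
Period 3:
Births: 1125 × 0.325 = 366 ; 859 × 0.514 = 442 → total 808
10–19: 568 × 0.978 = 556
20–29: 507 × 0.958 = 486
30–39: 1125 × 0.953 = 1072
40+: 859 × 0.986 + 823 × 0.34 = 847 + 280 = 1127
Net migration: 0–9 + 20 → 828
Giving 828 / 556 / 486 / 1072 / 1127.
Total after period 3: 828 + 556 + 486 + 1072 + 1127 = 4069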